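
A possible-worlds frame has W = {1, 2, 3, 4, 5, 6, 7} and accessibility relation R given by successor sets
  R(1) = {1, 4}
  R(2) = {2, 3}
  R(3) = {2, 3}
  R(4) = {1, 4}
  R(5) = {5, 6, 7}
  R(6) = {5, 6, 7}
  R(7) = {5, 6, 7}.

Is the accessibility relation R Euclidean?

Euclidean: yes — any two successors of a common world are R-related.

Yes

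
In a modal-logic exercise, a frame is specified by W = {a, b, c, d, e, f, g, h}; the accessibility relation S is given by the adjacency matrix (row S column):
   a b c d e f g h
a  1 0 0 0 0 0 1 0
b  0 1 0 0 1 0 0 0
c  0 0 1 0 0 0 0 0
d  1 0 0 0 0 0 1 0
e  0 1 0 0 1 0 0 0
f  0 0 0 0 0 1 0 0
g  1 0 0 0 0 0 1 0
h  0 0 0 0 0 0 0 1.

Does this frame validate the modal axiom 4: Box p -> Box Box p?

Axiom 4 corresponds to the accessibility relation being transitive.
Transitive: yes — every two-step S-path is closed by a direct edge.

Yes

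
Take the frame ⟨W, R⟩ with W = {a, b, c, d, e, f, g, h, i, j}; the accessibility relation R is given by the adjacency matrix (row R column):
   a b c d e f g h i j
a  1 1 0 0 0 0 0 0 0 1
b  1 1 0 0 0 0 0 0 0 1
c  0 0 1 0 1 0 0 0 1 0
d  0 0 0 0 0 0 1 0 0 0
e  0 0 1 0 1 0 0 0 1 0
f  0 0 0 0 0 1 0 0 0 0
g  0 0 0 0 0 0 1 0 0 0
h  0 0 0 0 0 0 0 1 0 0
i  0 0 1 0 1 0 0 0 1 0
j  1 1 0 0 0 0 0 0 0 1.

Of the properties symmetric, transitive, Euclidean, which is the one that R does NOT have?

symmetric

Symmetric: no — d R g but not g R d.
Transitive: yes — every two-step R-path is closed by a direct edge.
Euclidean: yes — any two successors of a common world are R-related.
Only symmetric fails.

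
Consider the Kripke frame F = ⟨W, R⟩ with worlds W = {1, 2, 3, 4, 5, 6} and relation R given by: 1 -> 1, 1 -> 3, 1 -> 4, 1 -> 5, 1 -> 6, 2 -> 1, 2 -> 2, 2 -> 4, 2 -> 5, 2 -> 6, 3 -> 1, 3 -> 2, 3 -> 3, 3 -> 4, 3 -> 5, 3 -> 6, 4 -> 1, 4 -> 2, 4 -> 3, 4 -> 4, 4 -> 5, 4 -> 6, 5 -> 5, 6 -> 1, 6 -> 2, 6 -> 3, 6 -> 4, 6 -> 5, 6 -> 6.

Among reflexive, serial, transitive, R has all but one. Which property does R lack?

transitive

Reflexive: yes — every world is R-related to itself.
Serial: yes — every world has a successor (e.g. 1 R 1).
Transitive: no — 1 R 3 and 3 R 2, but not 1 R 2.
Only transitive fails.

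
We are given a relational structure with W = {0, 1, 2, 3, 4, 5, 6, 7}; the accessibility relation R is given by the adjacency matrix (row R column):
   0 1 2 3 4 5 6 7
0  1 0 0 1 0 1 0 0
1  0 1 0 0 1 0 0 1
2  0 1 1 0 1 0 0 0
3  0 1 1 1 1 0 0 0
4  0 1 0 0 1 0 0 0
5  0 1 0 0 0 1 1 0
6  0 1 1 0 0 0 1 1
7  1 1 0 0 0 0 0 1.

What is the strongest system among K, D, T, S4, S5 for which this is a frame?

Serial (axiom D): yes — every world has a successor (e.g. 0 R 0).
Reflexive (axiom T): yes — every world is R-related to itself.
Transitive (axiom 4): no — 0 R 3 and 3 R 1, but not 0 R 1.
Euclidean (axiom 5): no — 0 R 3 and 0 R 5, but not 3 R 5.
So F validates K, D, T; S4 would additionally require R to be transitive. The strongest is T.

T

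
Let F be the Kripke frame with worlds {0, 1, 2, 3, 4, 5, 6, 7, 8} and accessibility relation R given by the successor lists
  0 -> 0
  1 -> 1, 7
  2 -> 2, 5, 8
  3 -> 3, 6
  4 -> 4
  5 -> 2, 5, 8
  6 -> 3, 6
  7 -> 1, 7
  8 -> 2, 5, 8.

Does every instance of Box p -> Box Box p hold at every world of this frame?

Axiom 4 corresponds to the accessibility relation being transitive.
Transitive: yes — every two-step R-path is closed by a direct edge.

Yes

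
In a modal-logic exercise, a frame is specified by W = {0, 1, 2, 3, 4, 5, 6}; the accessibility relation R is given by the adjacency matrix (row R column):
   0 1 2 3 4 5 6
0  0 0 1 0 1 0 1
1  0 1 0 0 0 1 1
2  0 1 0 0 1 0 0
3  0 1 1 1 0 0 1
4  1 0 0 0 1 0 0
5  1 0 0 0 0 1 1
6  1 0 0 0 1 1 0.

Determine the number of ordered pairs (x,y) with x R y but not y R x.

Enumerating: (0,2), (1,5), (1,6), (2,1), (2,4), (3,1), (3,2), (3,6), (5,0), (6,4).

10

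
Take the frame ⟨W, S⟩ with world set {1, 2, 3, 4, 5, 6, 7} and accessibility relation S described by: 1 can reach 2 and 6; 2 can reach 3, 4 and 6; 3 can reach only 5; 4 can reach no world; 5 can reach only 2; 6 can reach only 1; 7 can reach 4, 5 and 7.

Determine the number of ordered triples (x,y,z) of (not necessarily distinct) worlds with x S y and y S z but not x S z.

Enumerating: (1,2,3), (1,2,4), (1,6,1), (2,3,5), (2,6,1), (3,5,2), (5,2,3), (5,2,4), (5,2,6), (6,1,2), (6,1,6), (7,5,2).

12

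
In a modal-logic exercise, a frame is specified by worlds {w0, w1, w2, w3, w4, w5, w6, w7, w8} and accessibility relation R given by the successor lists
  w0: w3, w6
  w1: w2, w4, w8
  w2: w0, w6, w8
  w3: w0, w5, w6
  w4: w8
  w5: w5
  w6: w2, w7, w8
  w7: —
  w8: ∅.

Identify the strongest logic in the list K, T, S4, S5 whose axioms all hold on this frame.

K

Reflexive (axiom T): no — w0 is not related to itself.
Transitive (axiom 4): no — w0 R w3 and w3 R w5, but not w0 R w5.
Euclidean (axiom 5): no — w0 R w6 and w0 R w3, but not w6 R w3.
So F validates K; T would additionally require R to be reflexive. The strongest is K.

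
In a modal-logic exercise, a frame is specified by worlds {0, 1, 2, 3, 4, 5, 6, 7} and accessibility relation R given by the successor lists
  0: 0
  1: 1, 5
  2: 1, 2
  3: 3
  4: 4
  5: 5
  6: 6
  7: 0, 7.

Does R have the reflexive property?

Yes

Reflexive: yes — every world is R-related to itself.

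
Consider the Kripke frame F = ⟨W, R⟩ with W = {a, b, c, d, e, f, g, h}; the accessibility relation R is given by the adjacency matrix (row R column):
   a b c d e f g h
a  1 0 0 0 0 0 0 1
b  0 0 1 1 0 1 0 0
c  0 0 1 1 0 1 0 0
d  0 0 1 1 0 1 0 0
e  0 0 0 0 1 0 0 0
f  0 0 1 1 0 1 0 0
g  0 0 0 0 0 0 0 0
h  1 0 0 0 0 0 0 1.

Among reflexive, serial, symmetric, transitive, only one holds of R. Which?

transitive

Reflexive: no — b is not related to itself.
Serial: no — g has no R-successor.
Symmetric: no — b R c but not c R b.
Transitive: yes — every two-step R-path is closed by a direct edge.
Only transitive holds.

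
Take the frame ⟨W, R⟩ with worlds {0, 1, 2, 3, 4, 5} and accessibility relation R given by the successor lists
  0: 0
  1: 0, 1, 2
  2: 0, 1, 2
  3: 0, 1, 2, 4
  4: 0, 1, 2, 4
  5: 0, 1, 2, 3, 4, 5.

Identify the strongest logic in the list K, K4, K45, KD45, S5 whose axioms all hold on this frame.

Transitive (axiom 4): yes — every two-step R-path is closed by a direct edge.
Euclidean (axiom 5): no — 1 R 0 and 1 R 2, but not 0 R 2.
Serial (axiom D): yes — every world has a successor (e.g. 0 R 0).
Reflexive (axiom T): no — 3 is not related to itself.
So F validates K, K4; K45 would additionally require R to be Euclidean. The strongest is K4.

K4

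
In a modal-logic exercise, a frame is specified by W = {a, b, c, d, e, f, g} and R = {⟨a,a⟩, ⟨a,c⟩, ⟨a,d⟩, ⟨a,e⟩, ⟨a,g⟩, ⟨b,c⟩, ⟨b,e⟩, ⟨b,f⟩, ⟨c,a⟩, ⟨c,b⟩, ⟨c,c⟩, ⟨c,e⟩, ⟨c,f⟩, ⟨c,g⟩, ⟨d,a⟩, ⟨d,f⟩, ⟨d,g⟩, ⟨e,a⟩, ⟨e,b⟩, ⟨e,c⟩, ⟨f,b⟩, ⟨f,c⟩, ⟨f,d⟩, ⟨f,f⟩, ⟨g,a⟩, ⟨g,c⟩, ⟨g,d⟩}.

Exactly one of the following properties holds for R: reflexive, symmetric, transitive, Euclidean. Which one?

Reflexive: no — b is not related to itself.
Symmetric: yes — every pair in R has its reverse in R.
Transitive: no — a R c and c R b, but not a R b.
Euclidean: no — a R c and a R d, but not c R d.
Only symmetric holds.

symmetric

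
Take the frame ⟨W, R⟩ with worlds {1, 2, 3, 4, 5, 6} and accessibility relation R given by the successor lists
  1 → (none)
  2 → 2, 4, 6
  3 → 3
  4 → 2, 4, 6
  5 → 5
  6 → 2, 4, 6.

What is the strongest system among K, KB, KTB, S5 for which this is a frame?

KB

Symmetric (axiom B): yes — every pair in R has its reverse in R.
Reflexive (axiom T): no — 1 is not related to itself.
Euclidean (axiom 5): yes — any two successors of a common world are R-related.
So F validates K, KB; KTB would additionally require R to be reflexive. The strongest is KB.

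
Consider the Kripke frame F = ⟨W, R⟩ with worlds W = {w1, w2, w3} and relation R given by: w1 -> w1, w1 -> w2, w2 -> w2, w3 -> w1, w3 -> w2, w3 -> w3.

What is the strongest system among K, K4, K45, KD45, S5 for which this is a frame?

K4

Transitive (axiom 4): yes — every two-step R-path is closed by a direct edge.
Euclidean (axiom 5): no — w3 R w2 and w3 R w1, but not w2 R w1.
Serial (axiom D): yes — every world has a successor (e.g. w1 R w1).
Reflexive (axiom T): yes — every world is R-related to itself.
So F validates K, K4; K45 would additionally require R to be Euclidean. The strongest is K4.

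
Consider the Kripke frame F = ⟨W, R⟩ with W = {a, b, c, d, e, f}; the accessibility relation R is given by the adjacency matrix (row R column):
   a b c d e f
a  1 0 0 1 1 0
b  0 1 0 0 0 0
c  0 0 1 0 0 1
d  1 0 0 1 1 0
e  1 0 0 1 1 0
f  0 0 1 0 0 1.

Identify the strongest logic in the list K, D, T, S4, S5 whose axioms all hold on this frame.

Serial (axiom D): yes — every world has a successor (e.g. a R a).
Reflexive (axiom T): yes — every world is R-related to itself.
Transitive (axiom 4): yes — every two-step R-path is closed by a direct edge.
Euclidean (axiom 5): yes — any two successors of a common world are R-related.
So F validates K, D, T, S4, S5. The strongest is S5.

S5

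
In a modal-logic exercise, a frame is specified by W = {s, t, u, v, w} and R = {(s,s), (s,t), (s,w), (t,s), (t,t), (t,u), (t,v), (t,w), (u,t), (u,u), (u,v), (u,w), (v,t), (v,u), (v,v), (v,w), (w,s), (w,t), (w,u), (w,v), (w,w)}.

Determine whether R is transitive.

Transitive: no — s R t and t R u, but not s R u.

No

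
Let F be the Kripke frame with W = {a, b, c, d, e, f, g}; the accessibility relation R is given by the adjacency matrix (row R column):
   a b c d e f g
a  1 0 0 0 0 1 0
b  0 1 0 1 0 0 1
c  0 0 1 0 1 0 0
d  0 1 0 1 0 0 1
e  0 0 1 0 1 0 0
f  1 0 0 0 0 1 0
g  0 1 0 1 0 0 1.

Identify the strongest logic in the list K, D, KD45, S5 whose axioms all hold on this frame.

S5

Serial (axiom D): yes — every world has a successor (e.g. a R a).
Euclidean (axiom 5): yes — any two successors of a common world are R-related.
Transitive (axiom 4): yes — every two-step R-path is closed by a direct edge.
Reflexive (axiom T): yes — every world is R-related to itself.
So F validates K, D, KD45, S5. The strongest is S5.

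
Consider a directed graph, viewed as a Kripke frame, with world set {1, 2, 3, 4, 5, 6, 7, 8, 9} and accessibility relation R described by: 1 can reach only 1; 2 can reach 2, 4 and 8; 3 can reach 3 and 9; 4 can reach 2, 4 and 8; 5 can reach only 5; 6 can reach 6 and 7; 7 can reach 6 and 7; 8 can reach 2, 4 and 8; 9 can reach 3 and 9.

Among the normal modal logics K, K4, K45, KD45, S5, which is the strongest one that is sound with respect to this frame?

S5

Transitive (axiom 4): yes — every two-step R-path is closed by a direct edge.
Euclidean (axiom 5): yes — any two successors of a common world are R-related.
Serial (axiom D): yes — every world has a successor (e.g. 1 R 1).
Reflexive (axiom T): yes — every world is R-related to itself.
So F validates K, K4, K45, KD45, S5. The strongest is S5.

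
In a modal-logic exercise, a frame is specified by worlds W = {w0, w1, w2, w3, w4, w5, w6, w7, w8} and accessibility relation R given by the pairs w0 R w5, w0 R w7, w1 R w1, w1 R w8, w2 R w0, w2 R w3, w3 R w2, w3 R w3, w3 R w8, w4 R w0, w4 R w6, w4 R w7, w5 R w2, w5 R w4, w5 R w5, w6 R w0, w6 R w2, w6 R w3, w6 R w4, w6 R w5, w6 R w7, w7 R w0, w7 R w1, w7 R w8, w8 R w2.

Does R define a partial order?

Reflexive: no — w0 is not related to itself.
Transitive: no — w0 R w5 and w5 R w2, but not w0 R w2.
Antisymmetric: no — w0 R w7 and w7 R w0 with w0 ≠ w7.
So R is not a partial order.

No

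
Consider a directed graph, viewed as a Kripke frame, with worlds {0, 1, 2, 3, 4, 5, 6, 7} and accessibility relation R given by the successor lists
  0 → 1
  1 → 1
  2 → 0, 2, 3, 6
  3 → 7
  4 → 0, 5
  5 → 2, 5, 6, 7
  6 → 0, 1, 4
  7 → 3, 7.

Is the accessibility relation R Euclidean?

Euclidean: no — 2 R 0 and 2 R 3, but not 0 R 3.

No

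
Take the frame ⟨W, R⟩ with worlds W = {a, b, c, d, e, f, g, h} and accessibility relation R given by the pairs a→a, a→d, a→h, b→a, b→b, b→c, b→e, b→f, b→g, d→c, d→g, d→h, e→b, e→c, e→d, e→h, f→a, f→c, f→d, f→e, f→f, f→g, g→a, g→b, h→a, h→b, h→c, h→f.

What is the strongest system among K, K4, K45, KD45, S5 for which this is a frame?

K

Transitive (axiom 4): no — a R d and d R c, but not a R c.
Euclidean (axiom 5): no — a R h and a R d, but not h R d.
Serial (axiom D): no — c has no R-successor.
Reflexive (axiom T): no — c is not related to itself.
So F validates K; K4 would additionally require R to be transitive. The strongest is K.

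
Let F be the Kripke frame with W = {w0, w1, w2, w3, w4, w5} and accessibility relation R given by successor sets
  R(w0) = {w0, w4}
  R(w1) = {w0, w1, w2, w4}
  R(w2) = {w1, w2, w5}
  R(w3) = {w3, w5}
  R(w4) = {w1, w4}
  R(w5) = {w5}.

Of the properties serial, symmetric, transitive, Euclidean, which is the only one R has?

serial

Serial: yes — every world has a successor (e.g. w0 R w0).
Symmetric: no — w0 R w4 but not w4 R w0.
Transitive: no — w0 R w4 and w4 R w1, but not w0 R w1.
Euclidean: no — w1 R w0 and w1 R w2, but not w0 R w2.
Only serial holds.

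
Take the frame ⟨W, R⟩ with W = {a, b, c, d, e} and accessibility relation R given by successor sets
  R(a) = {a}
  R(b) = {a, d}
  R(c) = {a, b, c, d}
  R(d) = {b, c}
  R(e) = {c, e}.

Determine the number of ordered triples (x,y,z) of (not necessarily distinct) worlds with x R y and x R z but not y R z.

Enumerating: (b,a,d), (b,d,a), (b,d,d), (c,a,b), (c,a,c), (c,a,d), (c,b,b), (c,b,c), (c,d,a), (c,d,d), (d,b,b), (d,b,c), (e,c,e).

13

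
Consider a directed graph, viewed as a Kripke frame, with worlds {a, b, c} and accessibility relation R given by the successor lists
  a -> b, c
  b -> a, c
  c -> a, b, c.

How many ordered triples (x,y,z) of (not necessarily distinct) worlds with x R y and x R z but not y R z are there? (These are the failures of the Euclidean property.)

4

Enumerating: (a,b,b), (b,a,a), (c,a,a), (c,b,b).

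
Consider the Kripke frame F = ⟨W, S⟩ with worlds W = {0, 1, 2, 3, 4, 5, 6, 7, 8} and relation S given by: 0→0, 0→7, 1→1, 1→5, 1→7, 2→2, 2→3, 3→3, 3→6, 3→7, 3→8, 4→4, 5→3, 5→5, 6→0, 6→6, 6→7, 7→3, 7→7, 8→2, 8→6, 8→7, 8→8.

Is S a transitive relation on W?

Transitive: no — 0 S 7 and 7 S 3, but not 0 S 3.

No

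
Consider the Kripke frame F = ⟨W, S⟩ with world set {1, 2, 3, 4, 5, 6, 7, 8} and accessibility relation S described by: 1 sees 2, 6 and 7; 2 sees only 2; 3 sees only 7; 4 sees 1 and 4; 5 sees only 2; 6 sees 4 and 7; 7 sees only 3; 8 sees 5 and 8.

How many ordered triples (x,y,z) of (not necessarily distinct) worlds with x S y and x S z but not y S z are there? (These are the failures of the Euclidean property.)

16

Enumerating: (1,2,6), (1,2,7), (1,6,2), (1,6,6), (1,7,2), (1,7,6), (1,7,7), (3,7,7), (4,1,1), (4,1,4), (6,4,7), (6,7,4), (6,7,7), (7,3,3), (8,5,5), (8,5,8).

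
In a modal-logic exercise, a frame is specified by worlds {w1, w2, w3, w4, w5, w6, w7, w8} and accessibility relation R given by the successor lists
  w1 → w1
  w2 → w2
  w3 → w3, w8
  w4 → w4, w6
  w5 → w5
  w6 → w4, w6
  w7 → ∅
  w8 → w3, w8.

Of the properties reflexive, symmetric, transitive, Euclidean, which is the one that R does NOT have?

reflexive

Reflexive: no — w7 is not related to itself.
Symmetric: yes — every pair in R has its reverse in R.
Transitive: yes — every two-step R-path is closed by a direct edge.
Euclidean: yes — any two successors of a common world are R-related.
Only reflexive fails.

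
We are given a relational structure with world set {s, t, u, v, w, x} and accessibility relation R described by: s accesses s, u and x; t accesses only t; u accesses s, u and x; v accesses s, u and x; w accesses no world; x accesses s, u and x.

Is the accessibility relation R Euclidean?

Euclidean: yes — any two successors of a common world are R-related.

Yes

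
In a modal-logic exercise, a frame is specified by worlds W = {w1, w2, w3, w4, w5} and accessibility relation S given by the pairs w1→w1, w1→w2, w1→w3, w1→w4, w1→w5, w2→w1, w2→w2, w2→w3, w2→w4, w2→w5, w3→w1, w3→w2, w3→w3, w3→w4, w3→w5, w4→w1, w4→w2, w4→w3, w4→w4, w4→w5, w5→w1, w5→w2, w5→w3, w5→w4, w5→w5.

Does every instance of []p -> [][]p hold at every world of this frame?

By correspondence theory, 4 is valid on a frame iff S is transitive.
Transitive: yes — every two-step S-path is closed by a direct edge.

Yes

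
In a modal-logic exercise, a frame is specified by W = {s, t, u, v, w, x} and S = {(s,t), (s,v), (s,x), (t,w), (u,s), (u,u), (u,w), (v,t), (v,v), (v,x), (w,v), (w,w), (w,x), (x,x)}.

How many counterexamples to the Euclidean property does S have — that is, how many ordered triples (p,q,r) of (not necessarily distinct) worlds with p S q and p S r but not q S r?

Enumerating: (s,t,t), (s,t,v), (s,t,x), (s,x,t), (s,x,v), (u,s,s), (u,s,u), (u,s,w), (u,w,s), (u,w,u), (v,t,t), (v,t,v), (v,t,x), (v,x,t), (v,x,v), (w,v,w), (w,x,v), (w,x,w).

18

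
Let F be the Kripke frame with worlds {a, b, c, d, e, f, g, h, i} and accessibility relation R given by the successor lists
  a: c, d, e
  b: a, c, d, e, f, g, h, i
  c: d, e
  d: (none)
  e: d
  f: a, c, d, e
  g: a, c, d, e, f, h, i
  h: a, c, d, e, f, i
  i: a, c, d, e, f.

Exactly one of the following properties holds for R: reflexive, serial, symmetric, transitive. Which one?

Reflexive: no — a is not related to itself.
Serial: no — d has no R-successor.
Symmetric: no — a R c but not c R a.
Transitive: yes — every two-step R-path is closed by a direct edge.
Only transitive holds.

transitive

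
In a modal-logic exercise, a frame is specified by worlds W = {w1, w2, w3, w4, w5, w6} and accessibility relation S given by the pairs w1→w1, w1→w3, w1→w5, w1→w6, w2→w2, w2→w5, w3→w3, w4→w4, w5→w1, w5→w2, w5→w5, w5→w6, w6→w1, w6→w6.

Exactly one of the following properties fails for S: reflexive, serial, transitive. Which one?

transitive

Reflexive: yes — every world is S-related to itself.
Serial: yes — every world has a successor (e.g. w1 S w1).
Transitive: no — w1 S w5 and w5 S w2, but not w1 S w2.
Only transitive fails.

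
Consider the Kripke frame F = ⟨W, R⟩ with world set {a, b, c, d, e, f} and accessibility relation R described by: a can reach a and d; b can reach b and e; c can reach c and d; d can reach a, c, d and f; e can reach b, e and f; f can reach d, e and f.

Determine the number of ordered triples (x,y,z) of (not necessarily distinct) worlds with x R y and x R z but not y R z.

10

Enumerating: (d,a,c), (d,a,f), (d,c,a), (d,c,f), (d,f,a), (d,f,c), (e,b,f), (e,f,b), (f,d,e), (f,e,d).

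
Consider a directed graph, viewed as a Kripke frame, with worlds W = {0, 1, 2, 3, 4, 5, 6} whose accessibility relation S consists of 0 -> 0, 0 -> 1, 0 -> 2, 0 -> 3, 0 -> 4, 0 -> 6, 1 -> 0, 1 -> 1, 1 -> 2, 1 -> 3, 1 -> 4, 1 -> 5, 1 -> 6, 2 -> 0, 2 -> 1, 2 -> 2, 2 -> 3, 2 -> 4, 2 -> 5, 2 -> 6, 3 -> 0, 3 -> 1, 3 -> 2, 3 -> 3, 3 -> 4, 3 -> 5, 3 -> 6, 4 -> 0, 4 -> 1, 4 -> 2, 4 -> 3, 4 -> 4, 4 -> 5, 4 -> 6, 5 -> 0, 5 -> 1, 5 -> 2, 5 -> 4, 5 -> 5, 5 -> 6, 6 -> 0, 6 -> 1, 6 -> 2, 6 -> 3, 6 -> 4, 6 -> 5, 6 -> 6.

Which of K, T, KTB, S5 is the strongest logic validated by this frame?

Reflexive (axiom T): yes — every world is S-related to itself.
Symmetric (axiom B): no — 3 S 5 but not 5 S 3.
Euclidean (axiom 5): no — 1 S 0 and 1 S 5, but not 0 S 5.
So F validates K, T; KTB would additionally require S to be symmetric. The strongest is T.

T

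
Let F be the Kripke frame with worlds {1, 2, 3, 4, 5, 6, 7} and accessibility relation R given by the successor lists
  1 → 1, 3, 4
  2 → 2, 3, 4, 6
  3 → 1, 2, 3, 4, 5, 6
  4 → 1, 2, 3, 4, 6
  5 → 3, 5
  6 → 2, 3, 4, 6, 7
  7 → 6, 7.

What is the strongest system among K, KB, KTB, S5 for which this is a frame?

KTB

Symmetric (axiom B): yes — every pair in R has its reverse in R.
Reflexive (axiom T): yes — every world is R-related to itself.
Euclidean (axiom 5): no — 3 R 1 and 3 R 2, but not 1 R 2.
So F validates K, KB, KTB; S5 would additionally require R to be Euclidean. The strongest is KTB.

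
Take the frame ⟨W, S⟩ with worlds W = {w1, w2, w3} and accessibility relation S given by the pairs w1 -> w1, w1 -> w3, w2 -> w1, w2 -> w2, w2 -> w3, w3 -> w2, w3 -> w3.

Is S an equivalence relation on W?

Reflexive: yes — every world is S-related to itself.
Symmetric: no — w1 S w3 but not w3 S w1.
Transitive: no — w1 S w3 and w3 S w2, but not w1 S w2.
So S is not an equivalence relation.

No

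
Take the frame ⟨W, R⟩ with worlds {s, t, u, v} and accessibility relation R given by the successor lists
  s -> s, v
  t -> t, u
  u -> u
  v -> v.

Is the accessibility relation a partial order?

Yes

Reflexive: yes — every world is R-related to itself.
Transitive: yes — every two-step R-path is closed by a direct edge.
Antisymmetric: yes — no distinct pair is related both ways.
So R is a partial order.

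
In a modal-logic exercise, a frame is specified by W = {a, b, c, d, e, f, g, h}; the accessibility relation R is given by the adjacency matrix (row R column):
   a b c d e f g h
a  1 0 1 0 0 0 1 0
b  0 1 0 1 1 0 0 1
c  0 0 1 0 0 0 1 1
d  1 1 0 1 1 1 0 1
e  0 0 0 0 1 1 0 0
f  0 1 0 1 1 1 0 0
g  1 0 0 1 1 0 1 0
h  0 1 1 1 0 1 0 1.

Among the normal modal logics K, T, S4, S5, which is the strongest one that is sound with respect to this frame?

T

Reflexive (axiom T): yes — every world is R-related to itself.
Transitive (axiom 4): no — a R c and c R h, but not a R h.
Euclidean (axiom 5): no — a R g and a R c, but not g R c.
So F validates K, T; S4 would additionally require R to be transitive. The strongest is T.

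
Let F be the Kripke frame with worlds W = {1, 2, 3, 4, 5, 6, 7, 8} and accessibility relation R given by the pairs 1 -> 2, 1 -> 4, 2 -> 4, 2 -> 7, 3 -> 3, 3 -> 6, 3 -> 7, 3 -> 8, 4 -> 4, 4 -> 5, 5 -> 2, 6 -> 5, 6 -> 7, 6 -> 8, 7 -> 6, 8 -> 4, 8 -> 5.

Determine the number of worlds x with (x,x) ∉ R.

Enumerating: 1, 2, 5, 6, 7, 8.

6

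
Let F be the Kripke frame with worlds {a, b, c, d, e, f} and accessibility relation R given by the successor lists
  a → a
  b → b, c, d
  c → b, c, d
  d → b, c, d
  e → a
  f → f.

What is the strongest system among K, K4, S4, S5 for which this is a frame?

K4

Transitive (axiom 4): yes — every two-step R-path is closed by a direct edge.
Reflexive (axiom T): no — e is not related to itself.
Euclidean (axiom 5): yes — any two successors of a common world are R-related.
So F validates K, K4; S4 would additionally require R to be reflexive. The strongest is K4.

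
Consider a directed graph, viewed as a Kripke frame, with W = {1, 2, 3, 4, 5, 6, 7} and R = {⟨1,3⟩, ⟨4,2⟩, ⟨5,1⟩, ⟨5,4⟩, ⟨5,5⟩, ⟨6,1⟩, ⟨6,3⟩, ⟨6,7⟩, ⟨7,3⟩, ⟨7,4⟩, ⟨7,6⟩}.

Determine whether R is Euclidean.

Euclidean: no — 5 R 1 and 5 R 4, but not 1 R 4.

No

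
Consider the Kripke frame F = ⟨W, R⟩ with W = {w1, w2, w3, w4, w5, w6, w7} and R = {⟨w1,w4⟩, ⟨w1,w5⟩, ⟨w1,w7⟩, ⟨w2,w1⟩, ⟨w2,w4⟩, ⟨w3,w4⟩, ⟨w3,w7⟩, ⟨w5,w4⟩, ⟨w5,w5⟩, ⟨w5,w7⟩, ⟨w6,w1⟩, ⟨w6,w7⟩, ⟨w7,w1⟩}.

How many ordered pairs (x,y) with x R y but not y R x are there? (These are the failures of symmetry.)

Enumerating: (w1,w4), (w1,w5), (w2,w1), (w2,w4), (w3,w4), (w3,w7), (w5,w4), (w5,w7), (w6,w1), (w6,w7).

10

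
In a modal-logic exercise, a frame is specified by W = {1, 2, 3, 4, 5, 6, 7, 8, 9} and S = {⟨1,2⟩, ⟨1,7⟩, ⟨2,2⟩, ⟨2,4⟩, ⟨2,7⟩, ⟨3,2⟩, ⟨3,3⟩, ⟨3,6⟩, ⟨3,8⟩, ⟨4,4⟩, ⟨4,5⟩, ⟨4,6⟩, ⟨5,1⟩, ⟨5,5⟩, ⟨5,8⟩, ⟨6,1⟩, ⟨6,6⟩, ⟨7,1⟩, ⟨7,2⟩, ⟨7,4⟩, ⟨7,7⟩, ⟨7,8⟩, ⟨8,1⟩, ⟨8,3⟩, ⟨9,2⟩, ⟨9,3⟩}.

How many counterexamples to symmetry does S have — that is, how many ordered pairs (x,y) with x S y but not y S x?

Enumerating: (1,2), (2,4), (3,2), (3,6), (4,5), (4,6), (5,1), (5,8), (6,1), (7,4), (7,8), (8,1), (9,2), (9,3).

14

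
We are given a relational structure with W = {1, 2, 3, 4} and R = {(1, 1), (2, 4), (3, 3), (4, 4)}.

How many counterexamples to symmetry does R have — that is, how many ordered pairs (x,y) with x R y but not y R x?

Enumerating: (2,4).

1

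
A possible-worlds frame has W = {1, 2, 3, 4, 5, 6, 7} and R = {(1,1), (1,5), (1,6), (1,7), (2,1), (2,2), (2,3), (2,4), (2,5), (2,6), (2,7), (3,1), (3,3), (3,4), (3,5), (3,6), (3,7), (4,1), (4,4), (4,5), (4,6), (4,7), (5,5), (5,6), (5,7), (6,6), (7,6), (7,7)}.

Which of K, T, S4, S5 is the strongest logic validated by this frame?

Reflexive (axiom T): yes — every world is R-related to itself.
Transitive (axiom 4): yes — every two-step R-path is closed by a direct edge.
Euclidean (axiom 5): no — 1 R 6 and 1 R 5, but not 6 R 5.
So F validates K, T, S4; S5 would additionally require R to be Euclidean. The strongest is S4.

S4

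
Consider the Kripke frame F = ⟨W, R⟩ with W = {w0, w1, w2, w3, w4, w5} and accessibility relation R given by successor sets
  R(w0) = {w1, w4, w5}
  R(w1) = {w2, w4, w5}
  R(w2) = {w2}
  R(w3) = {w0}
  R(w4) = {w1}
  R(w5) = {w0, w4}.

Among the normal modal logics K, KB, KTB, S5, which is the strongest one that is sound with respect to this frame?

K

Symmetric (axiom B): no — w0 R w1 but not w1 R w0.
Reflexive (axiom T): no — w0 is not related to itself.
Euclidean (axiom 5): no — w0 R w4 and w0 R w5, but not w4 R w5.
So F validates K; KB would additionally require R to be symmetric. The strongest is K.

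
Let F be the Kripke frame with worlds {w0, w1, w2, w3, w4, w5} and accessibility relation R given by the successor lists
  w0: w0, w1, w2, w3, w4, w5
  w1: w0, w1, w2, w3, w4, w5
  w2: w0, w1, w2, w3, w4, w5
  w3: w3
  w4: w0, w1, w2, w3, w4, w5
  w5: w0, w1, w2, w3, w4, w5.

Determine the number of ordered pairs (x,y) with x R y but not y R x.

Enumerating: (w0,w3), (w1,w3), (w2,w3), (w4,w3), (w5,w3).

5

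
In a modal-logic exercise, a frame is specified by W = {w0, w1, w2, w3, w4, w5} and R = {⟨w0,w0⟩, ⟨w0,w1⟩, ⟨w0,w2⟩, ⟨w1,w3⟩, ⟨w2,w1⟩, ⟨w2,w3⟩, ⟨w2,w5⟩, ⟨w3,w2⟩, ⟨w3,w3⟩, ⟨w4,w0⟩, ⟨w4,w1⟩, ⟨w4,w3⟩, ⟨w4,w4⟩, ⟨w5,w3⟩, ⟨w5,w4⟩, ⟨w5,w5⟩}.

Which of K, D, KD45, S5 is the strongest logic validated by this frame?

Serial (axiom D): yes — every world has a successor (e.g. w0 R w0).
Euclidean (axiom 5): no — w0 R w1 and w0 R w2, but not w1 R w2.
Transitive (axiom 4): no — w0 R w1 and w1 R w3, but not w0 R w3.
Reflexive (axiom T): no — w1 is not related to itself.
So F validates K, D; KD45 would additionally require R to be Euclidean and transitive. The strongest is D.

D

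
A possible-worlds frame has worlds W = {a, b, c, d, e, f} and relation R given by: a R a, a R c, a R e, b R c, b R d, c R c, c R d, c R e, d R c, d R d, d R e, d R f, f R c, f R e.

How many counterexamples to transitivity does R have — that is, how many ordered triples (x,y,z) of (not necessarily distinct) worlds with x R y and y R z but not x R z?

Enumerating: (a,c,d), (b,c,e), (b,d,e), (b,d,f), (c,d,f), (f,c,d).

6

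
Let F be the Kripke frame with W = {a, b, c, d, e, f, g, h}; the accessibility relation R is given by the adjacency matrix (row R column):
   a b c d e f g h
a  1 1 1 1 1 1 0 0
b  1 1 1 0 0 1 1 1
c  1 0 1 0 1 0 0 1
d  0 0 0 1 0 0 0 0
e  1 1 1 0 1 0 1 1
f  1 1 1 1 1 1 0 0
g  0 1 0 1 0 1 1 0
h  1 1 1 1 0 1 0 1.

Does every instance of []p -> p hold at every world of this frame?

Yes

By correspondence theory, T is valid on a frame iff R is reflexive.
Reflexive: yes — every world is R-related to itself.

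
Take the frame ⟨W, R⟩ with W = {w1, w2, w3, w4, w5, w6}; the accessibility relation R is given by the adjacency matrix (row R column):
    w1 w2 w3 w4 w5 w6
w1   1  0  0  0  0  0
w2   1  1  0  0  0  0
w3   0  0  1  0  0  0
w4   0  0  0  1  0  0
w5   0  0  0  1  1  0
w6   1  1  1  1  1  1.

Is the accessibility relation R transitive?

Yes

Transitive: yes — every two-step R-path is closed by a direct edge.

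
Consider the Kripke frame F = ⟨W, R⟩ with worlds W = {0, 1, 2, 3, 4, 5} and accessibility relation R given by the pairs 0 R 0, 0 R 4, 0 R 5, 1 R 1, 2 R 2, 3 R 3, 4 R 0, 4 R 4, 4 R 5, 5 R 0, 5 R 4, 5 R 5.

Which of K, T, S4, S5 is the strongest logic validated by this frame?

S5

Reflexive (axiom T): yes — every world is R-related to itself.
Transitive (axiom 4): yes — every two-step R-path is closed by a direct edge.
Euclidean (axiom 5): yes — any two successors of a common world are R-related.
So F validates K, T, S4, S5. The strongest is S5.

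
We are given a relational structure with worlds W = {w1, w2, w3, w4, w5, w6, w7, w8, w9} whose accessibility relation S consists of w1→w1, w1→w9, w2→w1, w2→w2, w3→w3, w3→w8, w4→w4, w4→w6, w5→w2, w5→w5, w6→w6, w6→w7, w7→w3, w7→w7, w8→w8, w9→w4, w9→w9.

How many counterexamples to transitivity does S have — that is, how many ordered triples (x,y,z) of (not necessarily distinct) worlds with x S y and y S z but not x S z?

Enumerating: (w1,w9,w4), (w2,w1,w9), (w4,w6,w7), (w5,w2,w1), (w6,w7,w3), (w7,w3,w8), (w9,w4,w6).

7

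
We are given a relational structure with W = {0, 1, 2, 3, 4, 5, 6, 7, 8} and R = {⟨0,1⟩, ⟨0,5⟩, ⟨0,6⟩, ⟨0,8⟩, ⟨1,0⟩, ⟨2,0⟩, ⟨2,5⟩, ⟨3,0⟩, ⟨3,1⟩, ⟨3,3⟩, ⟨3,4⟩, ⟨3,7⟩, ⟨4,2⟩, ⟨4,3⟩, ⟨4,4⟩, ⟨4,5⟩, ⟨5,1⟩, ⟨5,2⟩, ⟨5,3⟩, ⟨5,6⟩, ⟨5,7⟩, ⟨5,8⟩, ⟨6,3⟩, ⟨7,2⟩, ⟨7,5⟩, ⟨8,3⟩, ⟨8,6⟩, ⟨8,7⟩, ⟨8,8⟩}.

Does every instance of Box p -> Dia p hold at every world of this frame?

Yes

Axiom D corresponds to the accessibility relation being serial.
Serial: yes — every world has a successor (e.g. 0 R 1).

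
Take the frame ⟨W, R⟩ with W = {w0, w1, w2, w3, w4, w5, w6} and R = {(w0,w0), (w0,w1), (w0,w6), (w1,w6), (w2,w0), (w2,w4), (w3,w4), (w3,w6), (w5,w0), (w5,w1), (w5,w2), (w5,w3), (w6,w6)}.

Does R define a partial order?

Reflexive: no — w1 is not related to itself.
Transitive: no — w2 R w0 and w0 R w1, but not w2 R w1.
Antisymmetric: yes — no distinct pair is related both ways.
So R is not a partial order.

No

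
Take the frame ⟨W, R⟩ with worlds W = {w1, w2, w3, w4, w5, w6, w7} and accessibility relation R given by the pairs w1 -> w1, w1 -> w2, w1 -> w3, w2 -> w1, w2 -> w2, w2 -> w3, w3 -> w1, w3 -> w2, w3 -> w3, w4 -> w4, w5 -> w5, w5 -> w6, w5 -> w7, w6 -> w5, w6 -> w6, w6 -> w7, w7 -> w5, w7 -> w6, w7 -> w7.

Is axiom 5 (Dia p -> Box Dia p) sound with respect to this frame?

Yes

By correspondence theory, 5 is valid on a frame iff R is Euclidean.
Euclidean: yes — any two successors of a common world are R-related.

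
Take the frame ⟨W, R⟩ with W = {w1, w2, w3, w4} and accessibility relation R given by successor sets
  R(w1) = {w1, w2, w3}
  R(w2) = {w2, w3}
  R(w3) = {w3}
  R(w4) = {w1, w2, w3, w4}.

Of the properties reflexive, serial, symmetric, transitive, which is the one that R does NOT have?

Reflexive: yes — every world is R-related to itself.
Serial: yes — every world has a successor (e.g. w1 R w1).
Symmetric: no — w1 R w2 but not w2 R w1.
Transitive: yes — every two-step R-path is closed by a direct edge.
Only symmetric fails.

symmetric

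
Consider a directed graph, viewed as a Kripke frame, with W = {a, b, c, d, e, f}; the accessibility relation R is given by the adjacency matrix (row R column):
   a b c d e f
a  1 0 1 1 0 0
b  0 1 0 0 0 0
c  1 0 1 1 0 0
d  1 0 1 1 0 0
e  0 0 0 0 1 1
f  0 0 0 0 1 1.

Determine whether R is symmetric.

Yes

Symmetric: yes — every pair in R has its reverse in R.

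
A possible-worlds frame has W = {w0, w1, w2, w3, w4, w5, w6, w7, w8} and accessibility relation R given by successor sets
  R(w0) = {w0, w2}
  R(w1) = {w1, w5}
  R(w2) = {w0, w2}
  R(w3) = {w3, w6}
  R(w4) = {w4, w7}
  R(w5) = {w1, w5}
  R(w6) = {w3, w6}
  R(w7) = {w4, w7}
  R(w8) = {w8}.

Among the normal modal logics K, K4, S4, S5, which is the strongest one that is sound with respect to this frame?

S5

Transitive (axiom 4): yes — every two-step R-path is closed by a direct edge.
Reflexive (axiom T): yes — every world is R-related to itself.
Euclidean (axiom 5): yes — any two successors of a common world are R-related.
So F validates K, K4, S4, S5. The strongest is S5.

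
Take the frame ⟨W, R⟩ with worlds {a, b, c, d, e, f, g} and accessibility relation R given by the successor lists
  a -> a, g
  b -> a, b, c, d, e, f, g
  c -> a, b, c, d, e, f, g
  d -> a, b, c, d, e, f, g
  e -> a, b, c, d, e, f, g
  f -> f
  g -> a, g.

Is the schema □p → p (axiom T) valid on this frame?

Yes

By correspondence theory, T is valid on a frame iff R is reflexive.
Reflexive: yes — every world is R-related to itself.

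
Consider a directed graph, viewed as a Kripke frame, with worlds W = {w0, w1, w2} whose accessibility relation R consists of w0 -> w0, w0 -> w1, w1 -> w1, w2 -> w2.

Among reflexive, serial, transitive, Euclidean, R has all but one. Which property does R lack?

Reflexive: yes — every world is R-related to itself.
Serial: yes — every world has a successor (e.g. w0 R w0).
Transitive: yes — every two-step R-path is closed by a direct edge.
Euclidean: no — w0 R w1 and w0 R w0, but not w1 R w0.
Only Euclidean fails.

Euclidean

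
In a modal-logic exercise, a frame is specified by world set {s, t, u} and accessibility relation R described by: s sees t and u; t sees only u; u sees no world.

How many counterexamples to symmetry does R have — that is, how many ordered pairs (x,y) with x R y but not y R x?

Enumerating: (s,t), (s,u), (t,u).

3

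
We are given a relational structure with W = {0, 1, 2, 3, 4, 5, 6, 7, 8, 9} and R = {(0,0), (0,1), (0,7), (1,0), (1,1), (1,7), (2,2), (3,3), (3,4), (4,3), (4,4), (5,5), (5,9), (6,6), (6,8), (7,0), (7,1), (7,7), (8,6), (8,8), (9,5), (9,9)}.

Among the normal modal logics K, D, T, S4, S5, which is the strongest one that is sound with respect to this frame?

S5

Serial (axiom D): yes — every world has a successor (e.g. 0 R 0).
Reflexive (axiom T): yes — every world is R-related to itself.
Transitive (axiom 4): yes — every two-step R-path is closed by a direct edge.
Euclidean (axiom 5): yes — any two successors of a common world are R-related.
So F validates K, D, T, S4, S5. The strongest is S5.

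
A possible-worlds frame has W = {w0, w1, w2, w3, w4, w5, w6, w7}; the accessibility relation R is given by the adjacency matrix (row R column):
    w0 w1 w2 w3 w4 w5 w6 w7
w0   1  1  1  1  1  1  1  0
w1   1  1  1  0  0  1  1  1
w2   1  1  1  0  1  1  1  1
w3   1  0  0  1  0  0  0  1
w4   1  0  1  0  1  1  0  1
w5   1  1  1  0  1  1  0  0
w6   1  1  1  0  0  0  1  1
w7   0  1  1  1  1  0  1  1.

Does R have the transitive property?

No

Transitive: no — w0 R w1 and w1 R w7, but not w0 R w7.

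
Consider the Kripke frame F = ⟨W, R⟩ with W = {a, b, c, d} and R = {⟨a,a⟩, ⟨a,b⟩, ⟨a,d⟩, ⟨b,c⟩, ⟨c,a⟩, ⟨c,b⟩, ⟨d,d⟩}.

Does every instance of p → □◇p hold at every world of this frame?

No

The schema B characterises exactly the symmetric frames.
Symmetric: no — a R b but not b R a.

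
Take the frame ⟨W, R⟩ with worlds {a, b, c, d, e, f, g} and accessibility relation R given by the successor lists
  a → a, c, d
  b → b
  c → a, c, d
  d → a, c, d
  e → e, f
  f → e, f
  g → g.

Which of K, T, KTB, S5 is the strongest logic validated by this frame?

Reflexive (axiom T): yes — every world is R-related to itself.
Symmetric (axiom B): yes — every pair in R has its reverse in R.
Euclidean (axiom 5): yes — any two successors of a common world are R-related.
So F validates K, T, KTB, S5. The strongest is S5.

S5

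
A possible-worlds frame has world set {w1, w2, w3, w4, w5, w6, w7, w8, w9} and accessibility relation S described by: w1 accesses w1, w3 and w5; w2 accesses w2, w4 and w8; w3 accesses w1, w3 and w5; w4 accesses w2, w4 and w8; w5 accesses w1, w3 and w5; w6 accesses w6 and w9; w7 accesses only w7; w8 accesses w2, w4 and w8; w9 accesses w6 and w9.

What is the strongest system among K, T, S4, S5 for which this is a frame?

S5

Reflexive (axiom T): yes — every world is S-related to itself.
Transitive (axiom 4): yes — every two-step S-path is closed by a direct edge.
Euclidean (axiom 5): yes — any two successors of a common world are S-related.
So F validates K, T, S4, S5. The strongest is S5.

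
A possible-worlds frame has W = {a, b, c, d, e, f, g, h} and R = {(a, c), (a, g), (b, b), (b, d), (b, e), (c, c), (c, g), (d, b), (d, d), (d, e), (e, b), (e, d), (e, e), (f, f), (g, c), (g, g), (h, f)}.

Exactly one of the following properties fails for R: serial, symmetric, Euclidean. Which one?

Serial: yes — every world has a successor (e.g. a R c).
Symmetric: no — a R c but not c R a.
Euclidean: yes — any two successors of a common world are R-related.
Only symmetric fails.

symmetric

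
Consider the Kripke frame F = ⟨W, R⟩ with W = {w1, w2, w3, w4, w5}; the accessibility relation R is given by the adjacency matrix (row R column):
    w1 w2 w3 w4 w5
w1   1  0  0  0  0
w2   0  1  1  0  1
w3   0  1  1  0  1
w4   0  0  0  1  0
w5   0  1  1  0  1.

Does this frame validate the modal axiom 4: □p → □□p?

By correspondence theory, 4 is valid on a frame iff R is transitive.
Transitive: yes — every two-step R-path is closed by a direct edge.

Yes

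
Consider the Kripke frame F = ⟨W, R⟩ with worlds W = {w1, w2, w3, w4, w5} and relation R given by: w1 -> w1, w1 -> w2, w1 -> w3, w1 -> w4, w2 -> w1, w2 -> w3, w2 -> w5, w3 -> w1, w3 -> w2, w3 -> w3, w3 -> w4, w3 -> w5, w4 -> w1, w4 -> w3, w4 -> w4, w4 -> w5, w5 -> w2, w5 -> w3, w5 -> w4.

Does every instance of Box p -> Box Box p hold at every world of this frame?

The schema 4 characterises exactly the transitive frames.
Transitive: no — w1 R w2 and w2 R w5, but not w1 R w5.

No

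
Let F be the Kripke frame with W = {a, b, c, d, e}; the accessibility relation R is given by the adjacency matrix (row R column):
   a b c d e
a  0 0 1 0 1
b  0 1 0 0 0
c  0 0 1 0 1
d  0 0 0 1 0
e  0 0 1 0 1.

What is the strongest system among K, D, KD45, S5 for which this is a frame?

Serial (axiom D): yes — every world has a successor (e.g. a R c).
Euclidean (axiom 5): yes — any two successors of a common world are R-related.
Transitive (axiom 4): yes — every two-step R-path is closed by a direct edge.
Reflexive (axiom T): no — a is not related to itself.
So F validates K, D, KD45; S5 would additionally require R to be reflexive. The strongest is KD45.

KD45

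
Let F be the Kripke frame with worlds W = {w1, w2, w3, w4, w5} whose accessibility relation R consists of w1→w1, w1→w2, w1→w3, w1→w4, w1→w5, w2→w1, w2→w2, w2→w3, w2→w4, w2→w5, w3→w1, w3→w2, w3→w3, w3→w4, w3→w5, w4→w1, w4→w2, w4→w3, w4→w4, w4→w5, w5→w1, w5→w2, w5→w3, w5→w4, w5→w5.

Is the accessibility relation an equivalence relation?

Yes

Reflexive: yes — every world is R-related to itself.
Symmetric: yes — every pair in R has its reverse in R.
Transitive: yes — every two-step R-path is closed by a direct edge.
So R is an equivalence relation.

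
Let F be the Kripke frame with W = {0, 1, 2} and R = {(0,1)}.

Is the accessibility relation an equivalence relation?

No

Reflexive: no — 0 is not related to itself.
Symmetric: no — 0 R 1 but not 1 R 0.
Transitive: yes — every two-step R-path is closed by a direct edge.
So R is not an equivalence relation.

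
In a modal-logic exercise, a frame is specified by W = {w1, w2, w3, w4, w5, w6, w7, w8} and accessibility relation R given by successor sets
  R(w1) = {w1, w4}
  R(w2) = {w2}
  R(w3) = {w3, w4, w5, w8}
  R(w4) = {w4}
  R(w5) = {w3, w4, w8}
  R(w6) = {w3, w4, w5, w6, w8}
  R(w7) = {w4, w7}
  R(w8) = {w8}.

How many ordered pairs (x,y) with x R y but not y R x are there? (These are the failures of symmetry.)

10

Enumerating: (w1,w4), (w3,w4), (w3,w8), (w5,w4), (w5,w8), (w6,w3), (w6,w4), (w6,w5), (w6,w8), (w7,w4).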